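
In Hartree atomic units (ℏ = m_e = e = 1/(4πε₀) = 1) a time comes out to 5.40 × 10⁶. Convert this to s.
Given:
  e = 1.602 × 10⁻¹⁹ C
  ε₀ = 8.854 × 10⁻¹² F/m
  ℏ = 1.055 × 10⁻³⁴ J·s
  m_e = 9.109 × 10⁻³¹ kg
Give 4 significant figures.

One atomic unit of time: τ_au = (4πε₀)²ℏ³/(m_e e⁴) = 2.423 × 10⁻¹⁷ s.
5.40 × 10⁶ × 2.423 × 10⁻¹⁷ s = 1.308 × 10⁻¹⁰ s

1.308 × 10⁻¹⁰ s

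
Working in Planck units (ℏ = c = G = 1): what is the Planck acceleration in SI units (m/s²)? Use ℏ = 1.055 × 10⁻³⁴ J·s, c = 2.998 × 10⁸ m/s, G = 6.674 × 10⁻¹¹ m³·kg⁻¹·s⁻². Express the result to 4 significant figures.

5.560 × 10⁵¹ m/s²

From ℏ = c = G = 1 the acceleration scale is a_P = √(c⁷/(ℏG)).
  = √(3.092 × 10¹⁰³)
  = 5.560 × 10⁵¹ m/s²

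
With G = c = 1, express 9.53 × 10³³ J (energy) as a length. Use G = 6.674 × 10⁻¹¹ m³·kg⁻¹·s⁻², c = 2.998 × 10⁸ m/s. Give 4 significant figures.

7.873 × 10⁻¹¹ m

Energy → length via G/c⁴.
9.53 × 10³³ J × (G/c⁴) = 7.873 × 10⁻¹¹ m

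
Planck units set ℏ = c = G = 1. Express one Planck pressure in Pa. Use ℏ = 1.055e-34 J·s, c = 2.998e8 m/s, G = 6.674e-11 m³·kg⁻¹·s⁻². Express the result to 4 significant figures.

4.632e113 Pa

Dimensional analysis gives p_P = c⁷/(ℏG²).
  = 2.177e59 / 4.699e-55
  = 4.632e113 Pa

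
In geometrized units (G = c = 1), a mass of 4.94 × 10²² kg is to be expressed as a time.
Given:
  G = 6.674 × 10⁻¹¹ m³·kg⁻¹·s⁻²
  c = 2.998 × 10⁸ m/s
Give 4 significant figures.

Mass → time via G/c³.
4.94 × 10²² kg × (G/c³) = 1.224 × 10⁻¹³ s

1.224 × 10⁻¹³ s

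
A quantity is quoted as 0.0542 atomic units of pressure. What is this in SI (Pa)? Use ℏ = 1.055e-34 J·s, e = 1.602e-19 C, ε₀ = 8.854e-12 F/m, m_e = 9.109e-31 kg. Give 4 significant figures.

One atomic unit of pressure: P_au = E_h/a₀³ = m_e⁴e¹⁰/((4πε₀)⁵ℏ⁸) = 2.929e13 Pa.
0.0542 × 2.929e13 Pa = 1.588e12 Pa

1.588e12 Pa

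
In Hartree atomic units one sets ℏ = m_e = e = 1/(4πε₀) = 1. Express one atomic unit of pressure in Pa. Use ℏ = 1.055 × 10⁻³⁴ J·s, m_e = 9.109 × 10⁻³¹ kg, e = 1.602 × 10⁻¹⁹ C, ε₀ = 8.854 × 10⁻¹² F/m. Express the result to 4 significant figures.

P_au = E_h/a₀³ = m_e⁴e¹⁰/((4πε₀)⁵ℏ⁸)
E_h = 4.354 × 10⁻¹⁸ J
a₀ = 5.297 × 10⁻¹¹ m
E_h/a₀³ = 2.929 × 10¹³ Pa

2.929 × 10¹³ Pa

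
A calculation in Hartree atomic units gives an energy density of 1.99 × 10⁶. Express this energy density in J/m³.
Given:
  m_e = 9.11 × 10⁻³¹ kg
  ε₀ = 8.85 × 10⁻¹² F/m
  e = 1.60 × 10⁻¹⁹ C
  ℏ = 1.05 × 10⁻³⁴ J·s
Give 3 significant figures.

One atomic unit of energy density: u_au = E_h/a₀³ = m_e⁴e¹⁰/((4πε₀)⁵ℏ⁸) = 3.01 × 10¹³ J/m³.
1.99 × 10⁶ × 3.01 × 10¹³ J/m³ = 6.00 × 10¹⁹ J/m³

6.00 × 10¹⁹ J/m³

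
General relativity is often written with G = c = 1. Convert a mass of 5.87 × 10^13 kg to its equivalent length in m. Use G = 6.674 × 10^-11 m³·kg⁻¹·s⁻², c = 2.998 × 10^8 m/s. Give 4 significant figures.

4.359 × 10^-14 m

In G = c = 1 units mass has dimensions of length; the conversion factor is G/c².
5.87 × 10^13 kg × (G/c²) = 4.359 × 10^-14 m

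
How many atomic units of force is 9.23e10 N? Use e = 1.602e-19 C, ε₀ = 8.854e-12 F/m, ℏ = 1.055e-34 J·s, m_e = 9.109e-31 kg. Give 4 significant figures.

atomic unit of force: F_au = E_h/a₀ = m_e²e⁶/((4πε₀)³ℏ⁴) = 8.220e-8 N.
9.23e10 / 8.220e-8 = 1.123e18

1.123e18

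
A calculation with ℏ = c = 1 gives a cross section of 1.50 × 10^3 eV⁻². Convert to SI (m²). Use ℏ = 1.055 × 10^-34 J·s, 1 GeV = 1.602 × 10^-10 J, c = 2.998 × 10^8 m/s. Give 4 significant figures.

5.847 × 10^-11 m²

Area is [L]² = [E]⁻²·(ℏc)²; restore (ℏc)².
1 GeV⁻² → (ℏc)² × (1 GeV in J)⁻² = 3.898 × 10^-32 m².
Convert the energy scale: 1.50 × 10^3 eV⁻² = 1.50 × 10^21 GeV⁻².
Result: 1.50 × 10^21 × 3.898 × 10^-32 = 5.847 × 10^-11 m².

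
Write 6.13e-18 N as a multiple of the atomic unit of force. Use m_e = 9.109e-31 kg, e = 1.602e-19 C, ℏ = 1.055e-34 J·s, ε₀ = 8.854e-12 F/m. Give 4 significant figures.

atomic unit of force: F_au = E_h/a₀ = m_e²e⁶/((4πε₀)³ℏ⁴) = 8.220e-8 N.
6.13e-18 / 8.220e-8 = 7.458e-11

7.458e-11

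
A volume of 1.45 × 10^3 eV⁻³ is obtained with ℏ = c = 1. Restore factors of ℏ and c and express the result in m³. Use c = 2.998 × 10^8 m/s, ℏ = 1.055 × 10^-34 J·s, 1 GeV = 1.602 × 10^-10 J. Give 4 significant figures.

Volume is [L]³ = [E]⁻³·(ℏc)³.
1 GeV⁻³ → (ℏc)³ × (1 GeV in J)⁻³ = 7.696 × 10^-48 m³.
Convert the energy scale: 1.45 × 10^3 eV⁻³ = 1.45 × 10^30 GeV⁻³.
Result: 1.45 × 10^30 × 7.696 × 10^-48 = 1.116 × 10^-17 m³.

1.116 × 10^-17 m³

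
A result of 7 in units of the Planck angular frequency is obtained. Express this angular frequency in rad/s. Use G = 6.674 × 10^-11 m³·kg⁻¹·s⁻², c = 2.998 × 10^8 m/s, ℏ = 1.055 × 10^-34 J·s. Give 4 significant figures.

1.298 × 10^44 rad/s

One Planck angular frequency: ω_P = √(c⁵/(ℏG)) = 1.855 × 10^43 rad/s.
7 × 1.855 × 10^43 rad/s = 1.298 × 10^44 rad/s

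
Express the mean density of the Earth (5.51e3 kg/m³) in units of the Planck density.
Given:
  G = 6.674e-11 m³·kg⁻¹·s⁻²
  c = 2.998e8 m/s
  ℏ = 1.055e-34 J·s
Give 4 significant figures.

1.069e-93

Planck density: ρ_P = c⁵/(ℏG²) = 5.154e96 kg/m³.
5.51e3 / 5.154e96 = 1.069e-93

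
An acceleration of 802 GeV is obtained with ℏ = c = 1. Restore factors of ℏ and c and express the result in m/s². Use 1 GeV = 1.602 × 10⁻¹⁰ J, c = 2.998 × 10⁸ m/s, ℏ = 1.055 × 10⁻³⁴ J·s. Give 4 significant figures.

3.651 × 10³⁵ m/s²

Acceleration is [L]/[T]² = c·[E]/ℏ.
1 GeV → c/ℏ × (1 GeV in J) = 4.552 × 10³² m/s².
Result: 802 × 4.552 × 10³² = 3.651 × 10³⁵ m/s².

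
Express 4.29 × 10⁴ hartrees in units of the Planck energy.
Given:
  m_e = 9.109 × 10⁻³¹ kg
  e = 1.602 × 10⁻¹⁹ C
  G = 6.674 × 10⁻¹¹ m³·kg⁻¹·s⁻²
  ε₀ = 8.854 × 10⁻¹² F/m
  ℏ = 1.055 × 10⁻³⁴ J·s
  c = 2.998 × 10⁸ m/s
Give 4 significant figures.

hartree: E_h = m_e e⁴/(4πε₀ℏ)² = 4.354 × 10⁻¹⁸ J
Planck energy: E_P = √(ℏc⁵/G) = 1.957 × 10⁹ J
4.29 × 10⁴ × 4.354 × 10⁻¹⁸ / 1.957 × 10⁹ = 9.547 × 10⁻²³

9.547 × 10⁻²³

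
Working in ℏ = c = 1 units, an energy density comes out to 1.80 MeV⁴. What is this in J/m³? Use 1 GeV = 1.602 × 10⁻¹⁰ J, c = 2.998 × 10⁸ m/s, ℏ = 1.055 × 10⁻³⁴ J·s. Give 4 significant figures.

[E]/[L]³ = [E]⁴/(ℏc)³; restore (ℏc)⁻³.
1 GeV⁴ → 1/(ℏc)³ × (1 GeV in J)⁴ = 2.082 × 10³⁷ J/m³.
Convert the energy scale: 1.80 MeV⁴ = 1.80 × 10⁻¹² GeV⁴.
Result: 1.80 × 10⁻¹² × 2.082 × 10³⁷ = 3.747 × 10²⁵ J/m³.

3.747 × 10²⁵ J/m³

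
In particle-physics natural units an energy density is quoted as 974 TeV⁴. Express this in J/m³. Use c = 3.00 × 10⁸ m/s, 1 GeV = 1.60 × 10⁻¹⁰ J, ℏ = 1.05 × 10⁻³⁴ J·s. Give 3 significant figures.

2.04 × 10⁵² J/m³

[E]/[L]³ = [E]⁴/(ℏc)³; restore (ℏc)⁻³.
1 GeV⁴ → 1/(ℏc)³ × (1 GeV in J)⁴ = 2.10 × 10³⁷ J/m³.
Convert the energy scale: 974 TeV⁴ = 9.74 × 10¹⁴ GeV⁴.
Result: 9.74 × 10¹⁴ × 2.10 × 10³⁷ = 2.04 × 10⁵² J/m³.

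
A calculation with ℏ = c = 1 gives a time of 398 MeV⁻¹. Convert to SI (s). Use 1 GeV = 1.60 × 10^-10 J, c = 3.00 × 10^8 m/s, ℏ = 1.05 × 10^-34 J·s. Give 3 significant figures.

A time is [E]⁻¹ in ℏ=c=1; restore one factor of ℏ.
1 GeV⁻¹ → ℏ × (1 GeV in J)⁻¹ = 6.56 × 10^-25 s.
Convert the energy scale: 398 MeV⁻¹ = 3.98 × 10^5 GeV⁻¹.
Result: 3.98 × 10^5 × 6.56 × 10^-25 = 2.61 × 10^-19 s.

2.61 × 10^-19 s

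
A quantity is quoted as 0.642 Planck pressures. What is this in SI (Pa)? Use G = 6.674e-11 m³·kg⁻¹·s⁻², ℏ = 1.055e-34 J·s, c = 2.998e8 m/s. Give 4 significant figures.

One Planck pressure: p_P = c⁷/(ℏG²) = 4.632e113 Pa.
0.642 × 4.632e113 Pa = 2.974e113 Pa

2.974e113 Pa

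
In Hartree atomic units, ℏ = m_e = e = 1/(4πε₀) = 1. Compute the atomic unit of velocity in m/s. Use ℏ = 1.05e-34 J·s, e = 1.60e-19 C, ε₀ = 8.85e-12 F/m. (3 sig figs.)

2.19e6 m/s

Dimensional analysis gives v_au = e²/(4πε₀ℏ).
  = 2.56e-38 / 1.17e-44
  = 2.19e6 m/s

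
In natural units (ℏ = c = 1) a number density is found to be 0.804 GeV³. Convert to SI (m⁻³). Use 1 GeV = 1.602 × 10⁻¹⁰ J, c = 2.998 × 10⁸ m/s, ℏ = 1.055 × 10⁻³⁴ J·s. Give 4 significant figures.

Number density is [L]⁻³ = [E]³/(ℏc)³.
1 GeV³ → 1/(ℏc)³ × (1 GeV in J)³ = 1.299 × 10⁴⁷ m⁻³.
Result: 0.804 × 1.299 × 10⁴⁷ = 1.045 × 10⁴⁷ m⁻³.

1.045 × 10⁴⁷ m⁻³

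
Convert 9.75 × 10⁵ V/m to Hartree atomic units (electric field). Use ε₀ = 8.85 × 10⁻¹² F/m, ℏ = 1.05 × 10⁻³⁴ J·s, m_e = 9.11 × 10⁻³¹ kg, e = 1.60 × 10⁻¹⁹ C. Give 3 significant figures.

atomic unit of electric field: E_au = E_h/(e a₀) = m_e²e⁵/((4πε₀)³ℏ⁴) = 5.20 × 10¹¹ V/m.
9.75 × 10⁵ / 5.20 × 10¹¹ = 1.87 × 10⁻⁶

1.87 × 10⁻⁶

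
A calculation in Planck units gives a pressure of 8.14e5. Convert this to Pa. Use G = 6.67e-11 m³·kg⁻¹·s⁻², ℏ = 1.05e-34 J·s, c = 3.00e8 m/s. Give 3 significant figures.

One Planck pressure: p_P = c⁷/(ℏG²) = 4.68e113 Pa.
8.14e5 × 4.68e113 Pa = 3.81e119 Pa

3.81e119 Pa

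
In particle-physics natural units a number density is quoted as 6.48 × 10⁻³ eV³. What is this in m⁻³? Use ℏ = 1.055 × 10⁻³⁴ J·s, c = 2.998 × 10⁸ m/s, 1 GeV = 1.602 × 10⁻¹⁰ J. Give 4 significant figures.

8.420 × 10¹⁷ m⁻³

Number density is [L]⁻³ = [E]³/(ℏc)³.
1 GeV³ → 1/(ℏc)³ × (1 GeV in J)³ = 1.299 × 10⁴⁷ m⁻³.
Convert the energy scale: 6.48 × 10⁻³ eV³ = 6.48 × 10⁻³⁰ GeV³.
Result: 6.48 × 10⁻³⁰ × 1.299 × 10⁴⁷ = 8.420 × 10¹⁷ m⁻³.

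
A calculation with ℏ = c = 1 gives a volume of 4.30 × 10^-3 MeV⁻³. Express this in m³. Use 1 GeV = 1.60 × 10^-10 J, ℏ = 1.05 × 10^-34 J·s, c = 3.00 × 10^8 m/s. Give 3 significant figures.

Volume is [L]³ = [E]⁻³·(ℏc)³.
1 GeV⁻³ → (ℏc)³ × (1 GeV in J)⁻³ = 7.63 × 10^-48 m³.
Convert the energy scale: 4.30 × 10^-3 MeV⁻³ = 4.30 × 10^6 GeV⁻³.
Result: 4.30 × 10^6 × 7.63 × 10^-48 = 3.28 × 10^-41 m³.

3.28 × 10^-41 m³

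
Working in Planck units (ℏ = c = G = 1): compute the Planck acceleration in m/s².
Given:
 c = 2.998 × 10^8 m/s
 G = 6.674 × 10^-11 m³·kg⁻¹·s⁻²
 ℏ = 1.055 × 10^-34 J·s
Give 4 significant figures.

From ℏ = c = G = 1 the acceleration scale is a_P = √(c⁷/(ℏG)).
  = √(3.092 × 10^103)
  = 5.560 × 10^51 m/s²

5.560 × 10^51 m/s²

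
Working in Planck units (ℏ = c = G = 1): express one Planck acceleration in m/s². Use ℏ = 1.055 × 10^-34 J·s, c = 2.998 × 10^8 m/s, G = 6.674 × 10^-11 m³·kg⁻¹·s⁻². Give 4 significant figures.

From ℏ = c = G = 1 the acceleration scale is a_P = √(c⁷/(ℏG)).
  = √(3.092 × 10^103)
  = 5.560 × 10^51 m/s²

5.560 × 10^51 m/s²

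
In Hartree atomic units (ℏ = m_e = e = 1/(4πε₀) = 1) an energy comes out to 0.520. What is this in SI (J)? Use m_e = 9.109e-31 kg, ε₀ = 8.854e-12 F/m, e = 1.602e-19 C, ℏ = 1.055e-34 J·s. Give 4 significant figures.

One hartree: E_h = m_e e⁴/(4πε₀ℏ)² = 4.354e-18 J.
0.520 × 4.354e-18 J = 2.264e-18 J

2.264e-18 J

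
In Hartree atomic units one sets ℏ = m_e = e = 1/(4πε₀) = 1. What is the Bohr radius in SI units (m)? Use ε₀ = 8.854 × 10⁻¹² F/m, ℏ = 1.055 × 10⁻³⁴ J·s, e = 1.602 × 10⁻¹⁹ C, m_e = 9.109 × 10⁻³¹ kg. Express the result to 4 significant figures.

5.297 × 10⁻¹¹ m

a₀ = 4πε₀ℏ²/(m_e e²)
  = 1.238 × 10⁻⁷⁸ / 2.338 × 10⁻⁶⁸
  = 5.297 × 10⁻¹¹ m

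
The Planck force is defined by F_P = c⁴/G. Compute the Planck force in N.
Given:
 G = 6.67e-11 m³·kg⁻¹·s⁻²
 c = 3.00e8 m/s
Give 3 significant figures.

1.21e44 N

F_P = c⁴/G
  = 8.10e33 / 6.67e-11
  = 1.21e44 N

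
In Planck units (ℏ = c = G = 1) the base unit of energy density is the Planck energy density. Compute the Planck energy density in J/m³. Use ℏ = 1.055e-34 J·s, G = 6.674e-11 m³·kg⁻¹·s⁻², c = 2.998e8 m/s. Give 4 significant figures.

4.632e113 J/m³

u_P = c⁷/(ℏG²)
  = 2.177e59 / 4.699e-55
  = 4.632e113 J/m³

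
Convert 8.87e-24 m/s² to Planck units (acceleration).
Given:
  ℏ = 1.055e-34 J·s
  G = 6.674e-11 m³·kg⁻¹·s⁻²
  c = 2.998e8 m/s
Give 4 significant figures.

Planck acceleration: a_P = √(c⁷/(ℏG)) = 5.560e51 m/s².
8.87e-24 / 5.560e51 = 1.595e-75

1.595e-75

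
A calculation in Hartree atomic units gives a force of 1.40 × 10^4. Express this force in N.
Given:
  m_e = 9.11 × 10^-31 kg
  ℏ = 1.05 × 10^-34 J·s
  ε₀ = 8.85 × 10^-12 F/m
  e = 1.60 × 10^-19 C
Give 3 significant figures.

1.17 × 10^-3 N

One atomic unit of force: F_au = E_h/a₀ = m_e²e⁶/((4πε₀)³ℏ⁴) = 8.33 × 10^-8 N.
1.40 × 10^4 × 8.33 × 10^-8 N = 1.17 × 10^-3 N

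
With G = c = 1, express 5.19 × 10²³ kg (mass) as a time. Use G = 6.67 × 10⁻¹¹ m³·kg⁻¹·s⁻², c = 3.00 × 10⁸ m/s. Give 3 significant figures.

Mass → time via G/c³.
5.19 × 10²³ kg × (G/c³) = 1.28 × 10⁻¹² s

1.28 × 10⁻¹² s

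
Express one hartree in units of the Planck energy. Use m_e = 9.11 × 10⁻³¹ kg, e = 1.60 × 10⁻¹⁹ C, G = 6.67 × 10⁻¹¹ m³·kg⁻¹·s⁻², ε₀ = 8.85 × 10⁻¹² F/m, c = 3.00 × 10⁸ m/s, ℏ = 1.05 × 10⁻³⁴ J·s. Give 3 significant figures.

hartree: E_h = m_e e⁴/(4πε₀ℏ)² = 4.38 × 10⁻¹⁸ J
Planck energy: E_P = √(ℏc⁵/G) = 1.96 × 10⁹ J
ratio = 4.38 × 10⁻¹⁸ / 1.96 × 10⁹ = 2.24 × 10⁻²⁷

2.24 × 10⁻²⁷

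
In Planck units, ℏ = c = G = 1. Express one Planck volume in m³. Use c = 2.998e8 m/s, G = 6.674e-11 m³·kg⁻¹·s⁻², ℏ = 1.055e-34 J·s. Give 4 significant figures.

The unique combination of the constants set to 1 with dimensions of volume is V_P = (ℏG/c³)^(3/2).
  = √(1.784e-209)
  = 4.224e-105 m³

4.224e-105 m³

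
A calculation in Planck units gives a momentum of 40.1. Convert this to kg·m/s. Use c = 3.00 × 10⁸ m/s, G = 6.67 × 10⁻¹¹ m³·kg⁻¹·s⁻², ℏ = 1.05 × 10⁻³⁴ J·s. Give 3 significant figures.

One Planck momentum: p_P = √(ℏc³/G) = 6.52 kg·m/s.
40.1 × 6.52 kg·m/s = 261 kg·m/s

261 kg·m/s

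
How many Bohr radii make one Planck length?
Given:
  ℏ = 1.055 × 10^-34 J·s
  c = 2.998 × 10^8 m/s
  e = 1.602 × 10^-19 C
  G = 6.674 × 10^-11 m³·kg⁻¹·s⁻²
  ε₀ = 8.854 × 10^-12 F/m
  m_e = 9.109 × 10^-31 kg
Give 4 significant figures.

Planck length: ℓ_P = √(ℏG/c³) = 1.616 × 10^-35 m
Bohr radius: a₀ = 4πε₀ℏ²/(m_e e²) = 5.297 × 10^-11 m
ratio = 1.616 × 10^-35 / 5.297 × 10^-11 = 3.051 × 10^-25

3.051 × 10^-25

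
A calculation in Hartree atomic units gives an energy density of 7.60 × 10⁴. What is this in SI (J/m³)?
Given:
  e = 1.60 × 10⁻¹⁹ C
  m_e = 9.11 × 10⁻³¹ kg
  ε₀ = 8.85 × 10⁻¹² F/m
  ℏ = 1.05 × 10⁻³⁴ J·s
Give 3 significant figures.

2.29 × 10¹⁸ J/m³

One atomic unit of energy density: u_au = E_h/a₀³ = m_e⁴e¹⁰/((4πε₀)⁵ℏ⁸) = 3.01 × 10¹³ J/m³.
7.60 × 10⁴ × 3.01 × 10¹³ J/m³ = 2.29 × 10¹⁸ J/m³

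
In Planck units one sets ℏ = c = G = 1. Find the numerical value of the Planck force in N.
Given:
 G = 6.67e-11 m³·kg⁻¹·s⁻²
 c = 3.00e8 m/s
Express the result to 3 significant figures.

1.21e44 N

F_P = c⁴/G
  = 8.10e33 / 6.67e-11
  = 1.21e44 N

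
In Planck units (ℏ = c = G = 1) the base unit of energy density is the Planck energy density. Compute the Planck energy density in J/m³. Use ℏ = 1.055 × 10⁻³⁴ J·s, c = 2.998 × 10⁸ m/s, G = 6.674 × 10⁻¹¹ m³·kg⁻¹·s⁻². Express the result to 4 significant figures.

u_P = c⁷/(ℏG²)
  = 2.177 × 10⁵⁹ / 4.699 × 10⁻⁵⁵
  = 4.632 × 10¹¹³ J/m³

4.632 × 10¹¹³ J/m³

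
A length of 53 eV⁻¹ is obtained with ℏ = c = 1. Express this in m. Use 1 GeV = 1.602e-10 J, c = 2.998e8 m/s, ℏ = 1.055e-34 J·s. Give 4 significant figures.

A length is [E]⁻¹ in ℏ=c=1; restore one factor of ℏc.
1 GeV⁻¹ → ℏc × (1 GeV in J)⁻¹ = 1.974e-16 m.
Convert the energy scale: 53 eV⁻¹ = 5.30e10 GeV⁻¹.
Result: 5.30e10 × 1.974e-16 = 1.046e-5 m.

1.046e-5 m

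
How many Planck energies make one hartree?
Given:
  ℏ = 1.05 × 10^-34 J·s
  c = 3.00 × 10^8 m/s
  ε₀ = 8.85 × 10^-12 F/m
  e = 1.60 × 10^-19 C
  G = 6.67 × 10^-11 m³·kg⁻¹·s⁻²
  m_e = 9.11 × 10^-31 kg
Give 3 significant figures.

2.24 × 10^-27

hartree: E_h = m_e e⁴/(4πε₀ℏ)² = 4.38 × 10^-18 J
Planck energy: E_P = √(ℏc⁵/G) = 1.96 × 10^9 J
ratio = 4.38 × 10^-18 / 1.96 × 10^9 = 2.24 × 10^-27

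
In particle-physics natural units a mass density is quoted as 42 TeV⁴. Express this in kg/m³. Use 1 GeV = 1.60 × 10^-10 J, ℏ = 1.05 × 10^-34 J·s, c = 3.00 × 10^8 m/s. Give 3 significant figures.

9.78 × 10^33 kg/m³

Mass density is [E]/(c²[L]³) = [E]⁴/(ℏ³c⁵).
1 GeV⁴ → 1/(ℏ³c⁵) × (1 GeV in J)⁴ = 2.33 × 10^20 kg/m³.
Convert the energy scale: 42 TeV⁴ = 4.20 × 10^13 GeV⁴.
Result: 4.20 × 10^13 × 2.33 × 10^20 = 9.78 × 10^33 kg/m³.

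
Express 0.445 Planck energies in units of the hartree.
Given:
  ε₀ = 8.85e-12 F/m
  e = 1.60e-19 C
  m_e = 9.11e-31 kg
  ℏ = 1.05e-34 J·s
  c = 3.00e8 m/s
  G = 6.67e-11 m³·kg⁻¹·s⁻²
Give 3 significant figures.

Planck energy: E_P = √(ℏc⁵/G) = 1.96e9 J
hartree: E_h = m_e e⁴/(4πε₀ℏ)² = 4.38e-18 J
0.445 × 1.96e9 / 4.38e-18 = 1.99e26

1.99e26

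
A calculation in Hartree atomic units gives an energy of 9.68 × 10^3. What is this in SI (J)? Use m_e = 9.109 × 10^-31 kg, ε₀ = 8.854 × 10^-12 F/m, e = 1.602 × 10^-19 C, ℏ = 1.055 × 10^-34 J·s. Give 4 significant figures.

4.215 × 10^-14 J

One hartree: E_h = m_e e⁴/(4πε₀ℏ)² = 4.354 × 10^-18 J.
9.68 × 10^3 × 4.354 × 10^-18 J = 4.215 × 10^-14 J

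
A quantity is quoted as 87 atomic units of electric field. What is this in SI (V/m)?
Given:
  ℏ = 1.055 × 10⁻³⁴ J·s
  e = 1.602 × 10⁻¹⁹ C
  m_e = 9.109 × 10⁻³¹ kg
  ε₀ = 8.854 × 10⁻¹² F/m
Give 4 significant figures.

4.464 × 10¹³ V/m

One atomic unit of electric field: E_au = E_h/(e a₀) = m_e²e⁵/((4πε₀)³ℏ⁴) = 5.131 × 10¹¹ V/m.
87 × 5.131 × 10¹¹ V/m = 4.464 × 10¹³ V/m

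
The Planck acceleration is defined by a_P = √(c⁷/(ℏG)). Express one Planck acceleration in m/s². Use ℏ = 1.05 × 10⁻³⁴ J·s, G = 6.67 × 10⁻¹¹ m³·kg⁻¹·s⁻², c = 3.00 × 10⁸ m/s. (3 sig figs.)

5.59 × 10⁵¹ m/s²

a_P = √(c⁷/(ℏG))
  = √(3.12 × 10¹⁰³)
  = 5.59 × 10⁵¹ m/s²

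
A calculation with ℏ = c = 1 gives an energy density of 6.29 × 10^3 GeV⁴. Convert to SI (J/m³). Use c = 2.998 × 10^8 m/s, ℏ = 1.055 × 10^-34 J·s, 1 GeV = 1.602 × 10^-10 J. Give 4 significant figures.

[E]/[L]³ = [E]⁴/(ℏc)³; restore (ℏc)⁻³.
1 GeV⁴ → 1/(ℏc)³ × (1 GeV in J)⁴ = 2.082 × 10^37 J/m³.
Result: 6.29 × 10^3 × 2.082 × 10^37 = 1.309 × 10^41 J/m³.

1.309 × 10^41 J/m³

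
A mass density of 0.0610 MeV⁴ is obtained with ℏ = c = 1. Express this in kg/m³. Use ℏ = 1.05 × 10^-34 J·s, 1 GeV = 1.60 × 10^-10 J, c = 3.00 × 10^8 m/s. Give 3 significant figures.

1.42 × 10^7 kg/m³

Mass density is [E]/(c²[L]³) = [E]⁴/(ℏ³c⁵).
1 GeV⁴ → 1/(ℏ³c⁵) × (1 GeV in J)⁴ = 2.33 × 10^20 kg/m³.
Convert the energy scale: 0.0610 MeV⁴ = 6.10 × 10^-14 GeV⁴.
Result: 6.10 × 10^-14 × 2.33 × 10^20 = 1.42 × 10^7 kg/m³.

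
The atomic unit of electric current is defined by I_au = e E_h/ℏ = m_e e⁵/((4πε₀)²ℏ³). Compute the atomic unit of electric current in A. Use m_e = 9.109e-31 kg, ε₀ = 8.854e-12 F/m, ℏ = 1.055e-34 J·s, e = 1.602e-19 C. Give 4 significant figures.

6.612e-3 A

I_au = e E_h/ℏ = m_e e⁵/((4πε₀)²ℏ³)
E_h = 4.354e-18 J
e·E_h/ℏ = 6.612e-3 A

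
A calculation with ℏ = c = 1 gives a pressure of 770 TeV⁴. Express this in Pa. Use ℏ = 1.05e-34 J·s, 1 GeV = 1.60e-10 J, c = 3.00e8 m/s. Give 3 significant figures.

Pressure is [E]/[L]³ = [E]⁴/(ℏc)³.
1 GeV⁴ → 1/(ℏc)³ × (1 GeV in J)⁴ = 2.10e37 Pa.
Convert the energy scale: 770 TeV⁴ = 7.70e14 GeV⁴.
Result: 7.70e14 × 2.10e37 = 1.61e52 Pa.

1.61e52 Pa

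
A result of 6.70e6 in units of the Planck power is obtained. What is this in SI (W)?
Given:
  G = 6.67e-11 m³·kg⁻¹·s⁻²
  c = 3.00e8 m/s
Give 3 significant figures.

One Planck power: P_P = c⁵/G = 3.64e52 W.
6.70e6 × 3.64e52 W = 2.44e59 W

2.44e59 W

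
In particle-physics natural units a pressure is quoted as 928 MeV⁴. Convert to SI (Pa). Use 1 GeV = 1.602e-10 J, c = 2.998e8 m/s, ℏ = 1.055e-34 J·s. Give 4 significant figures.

1.932e28 Pa

Pressure is [E]/[L]³ = [E]⁴/(ℏc)³.
1 GeV⁴ → 1/(ℏc)³ × (1 GeV in J)⁴ = 2.082e37 Pa.
Convert the energy scale: 928 MeV⁴ = 9.28e-10 GeV⁴.
Result: 9.28e-10 × 2.082e37 = 1.932e28 Pa.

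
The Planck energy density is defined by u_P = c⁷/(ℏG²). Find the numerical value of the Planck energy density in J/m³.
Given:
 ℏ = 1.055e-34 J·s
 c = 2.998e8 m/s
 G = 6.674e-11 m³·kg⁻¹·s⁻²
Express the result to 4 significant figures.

4.632e113 J/m³

u_P = c⁷/(ℏG²)
  = 2.177e59 / 4.699e-55
  = 4.632e113 J/m³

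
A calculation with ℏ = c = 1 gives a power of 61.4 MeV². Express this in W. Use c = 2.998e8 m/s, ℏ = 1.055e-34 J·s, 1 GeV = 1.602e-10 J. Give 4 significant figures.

1.494e10 W

Power is [E]/[T] = [E]²/ℏ.
1 GeV² → 1/ℏ × (1 GeV in J)² = 2.433e14 W.
Convert the energy scale: 61.4 MeV² = 6.14e-5 GeV².
Result: 6.14e-5 × 2.433e14 = 1.494e10 W.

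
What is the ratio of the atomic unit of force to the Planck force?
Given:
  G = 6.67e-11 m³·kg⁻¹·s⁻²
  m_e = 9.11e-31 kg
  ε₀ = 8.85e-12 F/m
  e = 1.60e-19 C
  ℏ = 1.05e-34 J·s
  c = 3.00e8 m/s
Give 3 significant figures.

atomic unit of force: F_au = E_h/a₀ = m_e²e⁶/((4πε₀)³ℏ⁴) = 8.33e-8 N
Planck force: F_P = c⁴/G = 1.21e44 N
ratio = 8.33e-8 / 1.21e44 = 6.86e-52

6.86e-52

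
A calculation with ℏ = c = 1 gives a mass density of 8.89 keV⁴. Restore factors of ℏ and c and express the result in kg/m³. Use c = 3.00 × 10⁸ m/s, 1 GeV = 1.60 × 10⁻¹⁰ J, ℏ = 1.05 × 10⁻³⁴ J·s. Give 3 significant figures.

2.07 × 10⁻³ kg/m³

Mass density is [E]/(c²[L]³) = [E]⁴/(ℏ³c⁵).
1 GeV⁴ → 1/(ℏ³c⁵) × (1 GeV in J)⁴ = 2.33 × 10²⁰ kg/m³.
Convert the energy scale: 8.89 keV⁴ = 8.89 × 10⁻²⁴ GeV⁴.
Result: 8.89 × 10⁻²⁴ × 2.33 × 10²⁰ = 2.07 × 10⁻³ kg/m³.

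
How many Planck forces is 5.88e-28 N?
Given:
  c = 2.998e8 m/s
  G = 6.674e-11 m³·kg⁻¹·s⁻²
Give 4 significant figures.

Planck force: F_P = c⁴/G = 1.210e44 N.
5.88e-28 / 1.210e44 = 4.858e-72

4.858e-72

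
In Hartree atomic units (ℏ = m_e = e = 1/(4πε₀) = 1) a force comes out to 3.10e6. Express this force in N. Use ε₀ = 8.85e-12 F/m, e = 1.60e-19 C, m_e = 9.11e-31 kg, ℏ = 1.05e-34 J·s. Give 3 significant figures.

0.258 N

One atomic unit of force: F_au = E_h/a₀ = m_e²e⁶/((4πε₀)³ℏ⁴) = 8.33e-8 N.
3.10e6 × 8.33e-8 N = 0.258 N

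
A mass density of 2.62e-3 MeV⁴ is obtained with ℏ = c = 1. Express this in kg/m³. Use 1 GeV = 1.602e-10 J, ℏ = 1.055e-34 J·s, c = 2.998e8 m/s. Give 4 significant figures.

Mass density is [E]/(c²[L]³) = [E]⁴/(ℏ³c⁵).
1 GeV⁴ → 1/(ℏ³c⁵) × (1 GeV in J)⁴ = 2.316e20 kg/m³.
Convert the energy scale: 2.62e-3 MeV⁴ = 2.62e-15 GeV⁴.
Result: 2.62e-15 × 2.316e20 = 6.068e5 kg/m³.

6.068e5 kg/m³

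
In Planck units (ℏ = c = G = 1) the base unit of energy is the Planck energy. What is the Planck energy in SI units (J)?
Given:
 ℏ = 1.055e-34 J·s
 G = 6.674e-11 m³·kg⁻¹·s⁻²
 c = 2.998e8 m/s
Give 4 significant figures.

1.957e9 J

E_P = √(ℏc⁵/G)
  = √(3.828e18)
  = 1.957e9 J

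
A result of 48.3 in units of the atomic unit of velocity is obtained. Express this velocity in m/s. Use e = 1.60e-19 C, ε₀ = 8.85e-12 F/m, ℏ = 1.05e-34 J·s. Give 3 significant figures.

One atomic unit of velocity: v_au = e²/(4πε₀ℏ) = 2.19e6 m/s.
48.3 × 2.19e6 m/s = 1.06e8 m/s

1.06e8 m/s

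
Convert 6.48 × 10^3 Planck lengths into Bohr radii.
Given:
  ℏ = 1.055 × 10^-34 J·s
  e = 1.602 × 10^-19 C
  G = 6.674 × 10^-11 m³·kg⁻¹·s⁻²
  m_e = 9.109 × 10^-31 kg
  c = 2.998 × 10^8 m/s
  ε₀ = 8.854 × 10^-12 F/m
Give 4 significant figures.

1.977 × 10^-21

Planck length: ℓ_P = √(ℏG/c³) = 1.616 × 10^-35 m
Bohr radius: a₀ = 4πε₀ℏ²/(m_e e²) = 5.297 × 10^-11 m
6.48 × 10^3 × 1.616 × 10^-35 / 5.297 × 10^-11 = 1.977 × 10^-21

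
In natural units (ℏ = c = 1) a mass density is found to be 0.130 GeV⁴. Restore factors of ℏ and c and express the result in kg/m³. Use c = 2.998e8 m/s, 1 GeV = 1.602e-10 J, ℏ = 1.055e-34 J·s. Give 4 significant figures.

3.011e19 kg/m³

Mass density is [E]/(c²[L]³) = [E]⁴/(ℏ³c⁵).
1 GeV⁴ → 1/(ℏ³c⁵) × (1 GeV in J)⁴ = 2.316e20 kg/m³.
Result: 0.130 × 2.316e20 = 3.011e19 kg/m³.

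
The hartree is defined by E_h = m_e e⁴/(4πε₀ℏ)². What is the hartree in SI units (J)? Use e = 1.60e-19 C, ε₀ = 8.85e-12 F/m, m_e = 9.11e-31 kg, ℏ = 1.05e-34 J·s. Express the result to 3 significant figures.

4.38e-18 J

E_h = m_e e⁴/(4πε₀ℏ)²
  = 5.97e-106 / 1.36e-88
  = 4.38e-18 J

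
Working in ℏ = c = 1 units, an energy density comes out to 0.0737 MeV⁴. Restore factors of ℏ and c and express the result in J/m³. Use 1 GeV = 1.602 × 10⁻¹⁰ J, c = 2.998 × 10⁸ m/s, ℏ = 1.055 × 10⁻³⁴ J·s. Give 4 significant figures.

1.534 × 10²⁴ J/m³

[E]/[L]³ = [E]⁴/(ℏc)³; restore (ℏc)⁻³.
1 GeV⁴ → 1/(ℏc)³ × (1 GeV in J)⁴ = 2.082 × 10³⁷ J/m³.
Convert the energy scale: 0.0737 MeV⁴ = 7.37 × 10⁻¹⁴ GeV⁴.
Result: 7.37 × 10⁻¹⁴ × 2.082 × 10³⁷ = 1.534 × 10²⁴ J/m³.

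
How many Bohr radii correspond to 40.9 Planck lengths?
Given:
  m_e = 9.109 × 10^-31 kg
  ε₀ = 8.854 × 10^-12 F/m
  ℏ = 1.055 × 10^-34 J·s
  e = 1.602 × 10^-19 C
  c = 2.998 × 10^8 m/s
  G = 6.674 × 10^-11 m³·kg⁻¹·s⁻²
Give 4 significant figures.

1.248 × 10^-23

Planck length: ℓ_P = √(ℏG/c³) = 1.616 × 10^-35 m
Bohr radius: a₀ = 4πε₀ℏ²/(m_e e²) = 5.297 × 10^-11 m
40.9 × 1.616 × 10^-35 / 5.297 × 10^-11 = 1.248 × 10^-23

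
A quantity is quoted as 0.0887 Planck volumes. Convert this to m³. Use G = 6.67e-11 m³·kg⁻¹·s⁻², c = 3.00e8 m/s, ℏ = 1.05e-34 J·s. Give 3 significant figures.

3.71e-106 m³

One Planck volume: V_P = (ℏG/c³)^(3/2) = 4.18e-105 m³.
0.0887 × 4.18e-105 m³ = 3.71e-106 m³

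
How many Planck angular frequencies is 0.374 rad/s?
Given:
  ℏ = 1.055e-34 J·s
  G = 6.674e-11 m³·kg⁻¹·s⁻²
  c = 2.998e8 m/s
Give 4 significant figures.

2.017e-44

Planck angular frequency: ω_P = √(c⁵/(ℏG)) = 1.855e43 rad/s.
0.374 / 1.855e43 = 2.017e-44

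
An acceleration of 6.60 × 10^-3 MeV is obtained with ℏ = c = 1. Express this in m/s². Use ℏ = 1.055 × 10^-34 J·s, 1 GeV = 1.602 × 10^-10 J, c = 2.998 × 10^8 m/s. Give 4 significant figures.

3.005 × 10^27 m/s²

Acceleration is [L]/[T]² = c·[E]/ℏ.
1 GeV → c/ℏ × (1 GeV in J) = 4.552 × 10^32 m/s².
Convert the energy scale: 6.60 × 10^-3 MeV = 6.60 × 10^-6 GeV.
Result: 6.60 × 10^-6 × 4.552 × 10^32 = 3.005 × 10^27 m/s².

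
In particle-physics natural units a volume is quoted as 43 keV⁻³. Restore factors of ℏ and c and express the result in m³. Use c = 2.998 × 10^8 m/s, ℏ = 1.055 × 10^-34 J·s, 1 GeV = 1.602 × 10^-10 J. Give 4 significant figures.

3.309 × 10^-28 m³

Volume is [L]³ = [E]⁻³·(ℏc)³.
1 GeV⁻³ → (ℏc)³ × (1 GeV in J)⁻³ = 7.696 × 10^-48 m³.
Convert the energy scale: 43 keV⁻³ = 4.30 × 10^19 GeV⁻³.
Result: 4.30 × 10^19 × 7.696 × 10^-48 = 3.309 × 10^-28 m³.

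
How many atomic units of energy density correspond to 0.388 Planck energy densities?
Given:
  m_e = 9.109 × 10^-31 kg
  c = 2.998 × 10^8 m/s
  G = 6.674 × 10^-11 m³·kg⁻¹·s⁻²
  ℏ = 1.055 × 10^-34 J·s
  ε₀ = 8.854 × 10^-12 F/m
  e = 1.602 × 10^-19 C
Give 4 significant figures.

Planck energy density: u_P = c⁷/(ℏG²) = 4.632 × 10^113 J/m³
atomic unit of energy density: u_au = E_h/a₀³ = m_e⁴e¹⁰/((4πε₀)⁵ℏ⁸) = 2.929 × 10^13 J/m³
0.388 × 4.632 × 10^113 / 2.929 × 10^13 = 6.136 × 10^99

6.136 × 10^99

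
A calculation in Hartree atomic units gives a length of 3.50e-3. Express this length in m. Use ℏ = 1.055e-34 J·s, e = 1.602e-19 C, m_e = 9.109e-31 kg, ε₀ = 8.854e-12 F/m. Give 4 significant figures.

One Bohr radius: a₀ = 4πε₀ℏ²/(m_e e²) = 5.297e-11 m.
3.50e-3 × 5.297e-11 m = 1.854e-13 m

1.854e-13 m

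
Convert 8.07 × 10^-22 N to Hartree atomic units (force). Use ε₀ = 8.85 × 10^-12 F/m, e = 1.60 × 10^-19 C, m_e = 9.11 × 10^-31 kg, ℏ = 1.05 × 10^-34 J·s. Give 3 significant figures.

atomic unit of force: F_au = E_h/a₀ = m_e²e⁶/((4πε₀)³ℏ⁴) = 8.33 × 10^-8 N.
8.07 × 10^-22 / 8.33 × 10^-8 = 9.69 × 10^-15

9.69 × 10^-15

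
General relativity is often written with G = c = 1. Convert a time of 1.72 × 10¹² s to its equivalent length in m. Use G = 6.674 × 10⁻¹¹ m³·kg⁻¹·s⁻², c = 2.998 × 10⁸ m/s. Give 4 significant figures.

Time → length via c.
1.72 × 10¹² s × (c) = 5.157 × 10²⁰ m

5.157 × 10²⁰ m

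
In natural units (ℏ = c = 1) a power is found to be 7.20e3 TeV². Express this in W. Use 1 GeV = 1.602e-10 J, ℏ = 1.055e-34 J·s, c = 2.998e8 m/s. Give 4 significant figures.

1.751e24 W

Power is [E]/[T] = [E]²/ℏ.
1 GeV² → 1/ℏ × (1 GeV in J)² = 2.433e14 W.
Convert the energy scale: 7.20e3 TeV² = 7.20e9 GeV².
Result: 7.20e9 × 2.433e14 = 1.751e24 W.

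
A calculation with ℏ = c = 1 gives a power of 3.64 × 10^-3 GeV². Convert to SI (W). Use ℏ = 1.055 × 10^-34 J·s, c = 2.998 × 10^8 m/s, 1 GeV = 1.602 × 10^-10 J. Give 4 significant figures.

Power is [E]/[T] = [E]²/ℏ.
1 GeV² → 1/ℏ × (1 GeV in J)² = 2.433 × 10^14 W.
Result: 3.64 × 10^-3 × 2.433 × 10^14 = 8.855 × 10^11 W.

8.855 × 10^11 W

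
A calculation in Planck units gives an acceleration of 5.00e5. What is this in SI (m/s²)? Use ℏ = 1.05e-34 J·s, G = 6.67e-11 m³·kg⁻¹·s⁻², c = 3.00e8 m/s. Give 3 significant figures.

One Planck acceleration: a_P = √(c⁷/(ℏG)) = 5.59e51 m/s².
5.00e5 × 5.59e51 m/s² = 2.79e57 m/s²

2.79e57 m/s²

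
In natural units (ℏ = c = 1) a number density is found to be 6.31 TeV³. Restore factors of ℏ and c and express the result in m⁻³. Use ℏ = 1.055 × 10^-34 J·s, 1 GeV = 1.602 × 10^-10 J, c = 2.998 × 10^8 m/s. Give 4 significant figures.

8.199 × 10^56 m⁻³

Number density is [L]⁻³ = [E]³/(ℏc)³.
1 GeV³ → 1/(ℏc)³ × (1 GeV in J)³ = 1.299 × 10^47 m⁻³.
Convert the energy scale: 6.31 TeV³ = 6.31 × 10^9 GeV³.
Result: 6.31 × 10^9 × 1.299 × 10^47 = 8.199 × 10^56 m⁻³.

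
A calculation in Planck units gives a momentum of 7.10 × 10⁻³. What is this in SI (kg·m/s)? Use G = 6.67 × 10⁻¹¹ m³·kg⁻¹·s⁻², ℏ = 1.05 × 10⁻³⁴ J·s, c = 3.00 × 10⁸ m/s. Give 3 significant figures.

One Planck momentum: p_P = √(ℏc³/G) = 6.52 kg·m/s.
7.10 × 10⁻³ × 6.52 kg·m/s = 0.0463 kg·m/s

0.0463 kg·m/s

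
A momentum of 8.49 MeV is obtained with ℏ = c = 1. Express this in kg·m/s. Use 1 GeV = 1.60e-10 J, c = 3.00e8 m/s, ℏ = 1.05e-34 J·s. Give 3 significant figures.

4.53e-21 kg·m/s

Momentum is [E]/c; divide by c.
1 GeV → 1/c × (1 GeV in J) = 5.33e-19 kg·m/s.
Convert the energy scale: 8.49 MeV = 8.49e-3 GeV.
Result: 8.49e-3 × 5.33e-19 = 4.53e-21 kg·m/s.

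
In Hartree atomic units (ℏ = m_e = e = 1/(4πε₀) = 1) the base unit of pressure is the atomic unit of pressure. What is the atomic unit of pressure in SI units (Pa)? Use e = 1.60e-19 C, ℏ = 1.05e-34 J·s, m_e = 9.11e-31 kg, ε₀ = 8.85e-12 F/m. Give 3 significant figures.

3.01e13 Pa

P_au = E_h/a₀³ = m_e⁴e¹⁰/((4πε₀)⁵ℏ⁸)
E_h = 4.38e-18 J
a₀ = 5.26e-11 m
E_h/a₀³ = 3.01e13 Pa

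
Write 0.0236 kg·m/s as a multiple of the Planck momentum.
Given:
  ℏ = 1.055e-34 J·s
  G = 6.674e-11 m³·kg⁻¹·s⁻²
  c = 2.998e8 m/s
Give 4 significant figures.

3.616e-3

Planck momentum: p_P = √(ℏc³/G) = 6.527 kg·m/s.
0.0236 / 6.527 = 3.616e-3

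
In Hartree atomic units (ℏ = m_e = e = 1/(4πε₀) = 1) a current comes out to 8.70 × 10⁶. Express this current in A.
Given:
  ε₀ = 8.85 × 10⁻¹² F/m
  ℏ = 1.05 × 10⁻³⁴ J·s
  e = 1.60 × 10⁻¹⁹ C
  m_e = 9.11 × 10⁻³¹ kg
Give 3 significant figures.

5.80 × 10⁴ A

One atomic unit of electric current: I_au = e E_h/ℏ = m_e e⁵/((4πε₀)²ℏ³) = 6.67 × 10⁻³ A.
8.70 × 10⁶ × 6.67 × 10⁻³ A = 5.80 × 10⁴ A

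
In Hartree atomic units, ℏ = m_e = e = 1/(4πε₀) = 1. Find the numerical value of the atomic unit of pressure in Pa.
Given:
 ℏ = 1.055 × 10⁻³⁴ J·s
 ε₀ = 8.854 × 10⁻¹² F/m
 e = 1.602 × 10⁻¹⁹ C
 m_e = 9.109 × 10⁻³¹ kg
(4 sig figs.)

2.929 × 10¹³ Pa

Dimensional analysis gives P_au = E_h/a₀³ = m_e⁴e¹⁰/((4πε₀)⁵ℏ⁸).
E_h = 4.354 × 10⁻¹⁸ J
a₀ = 5.297 × 10⁻¹¹ m
E_h/a₀³ = 2.929 × 10¹³ Pa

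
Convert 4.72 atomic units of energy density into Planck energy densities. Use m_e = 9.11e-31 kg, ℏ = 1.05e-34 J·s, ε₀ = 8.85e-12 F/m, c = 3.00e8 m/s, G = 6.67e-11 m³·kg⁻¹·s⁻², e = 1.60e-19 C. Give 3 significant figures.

atomic unit of energy density: u_au = E_h/a₀³ = m_e⁴e¹⁰/((4πε₀)⁵ℏ⁸) = 3.01e13 J/m³
Planck energy density: u_P = c⁷/(ℏG²) = 4.68e113 J/m³
4.72 × 3.01e13 / 4.68e113 = 3.04e-100

3.04e-100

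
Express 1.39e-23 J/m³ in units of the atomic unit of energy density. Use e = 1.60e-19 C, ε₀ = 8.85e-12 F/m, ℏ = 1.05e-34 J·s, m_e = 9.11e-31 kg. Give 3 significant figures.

4.61e-37

atomic unit of energy density: u_au = E_h/a₀³ = m_e⁴e¹⁰/((4πε₀)⁵ℏ⁸) = 3.01e13 J/m³.
1.39e-23 / 3.01e13 = 4.61e-37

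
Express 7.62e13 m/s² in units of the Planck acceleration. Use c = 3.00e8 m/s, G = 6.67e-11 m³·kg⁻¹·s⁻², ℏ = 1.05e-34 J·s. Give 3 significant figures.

1.36e-38

Planck acceleration: a_P = √(c⁷/(ℏG)) = 5.59e51 m/s².
7.62e13 / 5.59e51 = 1.36e-38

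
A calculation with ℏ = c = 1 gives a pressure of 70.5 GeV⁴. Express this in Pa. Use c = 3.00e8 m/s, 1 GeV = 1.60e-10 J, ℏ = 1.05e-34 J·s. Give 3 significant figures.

1.48e39 Pa

Pressure is [E]/[L]³ = [E]⁴/(ℏc)³.
1 GeV⁴ → 1/(ℏc)³ × (1 GeV in J)⁴ = 2.10e37 Pa.
Result: 70.5 × 2.10e37 = 1.48e39 Pa.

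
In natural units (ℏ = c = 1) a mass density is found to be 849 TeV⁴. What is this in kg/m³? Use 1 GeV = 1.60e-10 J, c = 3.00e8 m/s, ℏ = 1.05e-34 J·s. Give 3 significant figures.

1.98e35 kg/m³

Mass density is [E]/(c²[L]³) = [E]⁴/(ℏ³c⁵).
1 GeV⁴ → 1/(ℏ³c⁵) × (1 GeV in J)⁴ = 2.33e20 kg/m³.
Convert the energy scale: 849 TeV⁴ = 8.49e14 GeV⁴.
Result: 8.49e14 × 2.33e20 = 1.98e35 kg/m³.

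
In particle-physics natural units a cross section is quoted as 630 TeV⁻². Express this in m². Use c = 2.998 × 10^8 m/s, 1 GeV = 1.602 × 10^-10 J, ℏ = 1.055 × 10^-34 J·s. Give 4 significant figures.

Area is [L]² = [E]⁻²·(ℏc)²; restore (ℏc)².
1 GeV⁻² → (ℏc)² × (1 GeV in J)⁻² = 3.898 × 10^-32 m².
Convert the energy scale: 630 TeV⁻² = 6.30 × 10^-4 GeV⁻².
Result: 6.30 × 10^-4 × 3.898 × 10^-32 = 2.456 × 10^-35 m².

2.456 × 10^-35 m²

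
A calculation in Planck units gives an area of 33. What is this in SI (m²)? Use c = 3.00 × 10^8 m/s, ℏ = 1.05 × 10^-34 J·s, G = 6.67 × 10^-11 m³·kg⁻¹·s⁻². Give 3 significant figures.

One Planck area: A_P = ℏG/c³ = 2.59 × 10^-70 m².
33 × 2.59 × 10^-70 m² = 8.56 × 10^-69 m²

8.56 × 10^-69 m²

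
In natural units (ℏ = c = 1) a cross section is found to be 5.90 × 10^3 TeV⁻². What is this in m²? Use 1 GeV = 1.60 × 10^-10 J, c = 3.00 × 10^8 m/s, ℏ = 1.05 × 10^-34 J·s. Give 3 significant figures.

Area is [L]² = [E]⁻²·(ℏc)²; restore (ℏc)².
1 GeV⁻² → (ℏc)² × (1 GeV in J)⁻² = 3.88 × 10^-32 m².
Convert the energy scale: 5.90 × 10^3 TeV⁻² = 5.90 × 10^-3 GeV⁻².
Result: 5.90 × 10^-3 × 3.88 × 10^-32 = 2.29 × 10^-34 m².

2.29 × 10^-34 m²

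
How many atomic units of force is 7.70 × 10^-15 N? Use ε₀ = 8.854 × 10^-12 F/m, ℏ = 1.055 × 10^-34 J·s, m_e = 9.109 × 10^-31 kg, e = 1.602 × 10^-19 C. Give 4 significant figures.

9.368 × 10^-8

atomic unit of force: F_au = E_h/a₀ = m_e²e⁶/((4πε₀)³ℏ⁴) = 8.220 × 10^-8 N.
7.70 × 10^-15 / 8.220 × 10^-8 = 9.368 × 10^-8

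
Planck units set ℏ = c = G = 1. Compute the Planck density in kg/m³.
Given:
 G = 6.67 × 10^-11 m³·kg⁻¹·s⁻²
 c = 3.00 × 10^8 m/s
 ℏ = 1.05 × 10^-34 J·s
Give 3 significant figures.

From ℏ = c = G = 1 the density scale is ρ_P = c⁵/(ℏG²).
  = 2.43 × 10^42 / 4.67 × 10^-55
  = 5.20 × 10^96 kg/m³

5.20 × 10^96 kg/m³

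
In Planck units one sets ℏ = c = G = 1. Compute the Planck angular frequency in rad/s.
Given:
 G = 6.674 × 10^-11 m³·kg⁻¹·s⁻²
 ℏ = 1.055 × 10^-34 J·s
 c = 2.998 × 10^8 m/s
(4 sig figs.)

1.855 × 10^43 rad/s

ω_P = √(c⁵/(ℏG))
  = √(3.440 × 10^86)
  = 1.855 × 10^43 rad/s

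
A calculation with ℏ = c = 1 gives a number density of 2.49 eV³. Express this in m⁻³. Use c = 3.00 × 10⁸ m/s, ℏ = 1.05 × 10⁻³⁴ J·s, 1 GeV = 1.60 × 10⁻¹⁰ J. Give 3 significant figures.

3.26 × 10²⁰ m⁻³

Number density is [L]⁻³ = [E]³/(ℏc)³.
1 GeV³ → 1/(ℏc)³ × (1 GeV in J)³ = 1.31 × 10⁴⁷ m⁻³.
Convert the energy scale: 2.49 eV³ = 2.49 × 10⁻²⁷ GeV³.
Result: 2.49 × 10⁻²⁷ × 1.31 × 10⁴⁷ = 3.26 × 10²⁰ m⁻³.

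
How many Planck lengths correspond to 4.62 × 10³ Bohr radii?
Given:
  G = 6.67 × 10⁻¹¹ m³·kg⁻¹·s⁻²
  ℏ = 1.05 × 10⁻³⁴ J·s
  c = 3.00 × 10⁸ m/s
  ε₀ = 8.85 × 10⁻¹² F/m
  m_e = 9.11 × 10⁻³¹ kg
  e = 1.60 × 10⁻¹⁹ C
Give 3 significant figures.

Bohr radius: a₀ = 4πε₀ℏ²/(m_e e²) = 5.26 × 10⁻¹¹ m
Planck length: ℓ_P = √(ℏG/c³) = 1.61 × 10⁻³⁵ m
4.62 × 10³ × 5.26 × 10⁻¹¹ / 1.61 × 10⁻³⁵ = 1.51 × 10²⁸

1.51 × 10²⁸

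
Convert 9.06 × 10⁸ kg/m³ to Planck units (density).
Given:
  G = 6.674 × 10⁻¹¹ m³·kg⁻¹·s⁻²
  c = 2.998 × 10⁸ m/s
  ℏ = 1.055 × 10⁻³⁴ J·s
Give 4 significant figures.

1.758 × 10⁻⁸⁸

Planck density: ρ_P = c⁵/(ℏG²) = 5.154 × 10⁹⁶ kg/m³.
9.06 × 10⁸ / 5.154 × 10⁹⁶ = 1.758 × 10⁻⁸⁸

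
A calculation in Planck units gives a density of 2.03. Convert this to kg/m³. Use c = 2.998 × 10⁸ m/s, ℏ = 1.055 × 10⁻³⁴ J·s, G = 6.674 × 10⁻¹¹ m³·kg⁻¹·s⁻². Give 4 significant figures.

1.046 × 10⁹⁷ kg/m³

One Planck density: ρ_P = c⁵/(ℏG²) = 5.154 × 10⁹⁶ kg/m³.
2.03 × 5.154 × 10⁹⁶ kg/m³ = 1.046 × 10⁹⁷ kg/m³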